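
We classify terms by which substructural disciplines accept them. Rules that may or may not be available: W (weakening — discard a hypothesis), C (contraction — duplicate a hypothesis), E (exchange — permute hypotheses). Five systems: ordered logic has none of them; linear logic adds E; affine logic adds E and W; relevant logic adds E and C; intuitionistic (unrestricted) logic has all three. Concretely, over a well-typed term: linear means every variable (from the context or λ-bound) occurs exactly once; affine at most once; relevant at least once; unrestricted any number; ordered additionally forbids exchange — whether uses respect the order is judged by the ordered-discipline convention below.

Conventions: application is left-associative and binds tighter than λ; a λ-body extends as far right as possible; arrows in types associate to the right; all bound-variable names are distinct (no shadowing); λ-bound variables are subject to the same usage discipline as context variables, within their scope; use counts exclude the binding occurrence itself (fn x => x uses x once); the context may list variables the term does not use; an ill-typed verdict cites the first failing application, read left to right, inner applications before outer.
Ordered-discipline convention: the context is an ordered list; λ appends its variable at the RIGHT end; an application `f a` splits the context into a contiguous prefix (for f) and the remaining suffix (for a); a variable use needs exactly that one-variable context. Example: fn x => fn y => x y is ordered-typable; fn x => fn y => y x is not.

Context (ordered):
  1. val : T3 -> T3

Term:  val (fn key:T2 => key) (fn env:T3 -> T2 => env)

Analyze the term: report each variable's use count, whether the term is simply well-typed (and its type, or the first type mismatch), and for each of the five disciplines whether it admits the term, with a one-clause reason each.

usage: val=1, key [bound]=1, env [bound]=1
uses in reading order: val, key, env
typing: ill-typed: a function awaiting T3 gets T2 -> T2
ordered ✗ (not simply typable)
linear ✗ (fails simple typing)
affine ✗ (a type mismatch blocks all five)
relevant ✗ (the type mismatch rejects it)
unrestricted ✗ (not simply typable)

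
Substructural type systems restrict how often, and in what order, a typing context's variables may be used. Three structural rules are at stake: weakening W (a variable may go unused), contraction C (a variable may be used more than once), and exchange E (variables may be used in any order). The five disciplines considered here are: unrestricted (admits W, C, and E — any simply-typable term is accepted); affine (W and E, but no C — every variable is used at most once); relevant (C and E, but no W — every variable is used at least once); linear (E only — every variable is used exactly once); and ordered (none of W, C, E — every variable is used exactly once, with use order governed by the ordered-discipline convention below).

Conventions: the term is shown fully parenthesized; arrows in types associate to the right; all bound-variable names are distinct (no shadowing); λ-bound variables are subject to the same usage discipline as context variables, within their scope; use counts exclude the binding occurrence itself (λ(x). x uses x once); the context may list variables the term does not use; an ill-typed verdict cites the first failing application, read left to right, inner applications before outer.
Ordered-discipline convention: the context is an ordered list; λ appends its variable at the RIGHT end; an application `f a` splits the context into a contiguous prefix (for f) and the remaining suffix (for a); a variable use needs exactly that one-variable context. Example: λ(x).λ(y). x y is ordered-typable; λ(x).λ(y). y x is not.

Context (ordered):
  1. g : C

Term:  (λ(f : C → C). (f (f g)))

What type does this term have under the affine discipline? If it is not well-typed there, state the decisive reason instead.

not well-typed under affine — uses contraction: f ×2
use counts: g: 1, f [bound]: 2
uses in reading order: f, f, g
typing: ✓ — (C → C) → C
across the five disciplines: ordered ✗, linear ✗, affine ✗, relevant ✓, unrestricted ✓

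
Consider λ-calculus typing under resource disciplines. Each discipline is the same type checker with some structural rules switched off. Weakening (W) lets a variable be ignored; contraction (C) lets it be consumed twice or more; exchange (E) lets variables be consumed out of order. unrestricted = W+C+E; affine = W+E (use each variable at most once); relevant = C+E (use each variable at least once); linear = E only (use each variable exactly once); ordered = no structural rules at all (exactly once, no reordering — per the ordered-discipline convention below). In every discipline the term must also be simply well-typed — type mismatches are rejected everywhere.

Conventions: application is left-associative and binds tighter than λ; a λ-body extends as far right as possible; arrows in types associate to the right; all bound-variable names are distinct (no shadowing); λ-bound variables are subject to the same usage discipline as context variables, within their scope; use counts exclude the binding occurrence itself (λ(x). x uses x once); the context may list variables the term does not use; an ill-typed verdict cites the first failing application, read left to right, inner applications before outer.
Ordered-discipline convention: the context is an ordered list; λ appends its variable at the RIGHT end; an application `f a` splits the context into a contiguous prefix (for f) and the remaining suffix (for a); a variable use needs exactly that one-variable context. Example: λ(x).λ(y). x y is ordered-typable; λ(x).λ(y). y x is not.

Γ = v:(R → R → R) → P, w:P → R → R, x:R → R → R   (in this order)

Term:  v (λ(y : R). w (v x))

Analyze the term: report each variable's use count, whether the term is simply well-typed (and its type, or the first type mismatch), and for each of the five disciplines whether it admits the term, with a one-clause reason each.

use counts: v: 2; w: 1; x: 1; y [bound]: 0
uses in reading order: v, w, v, x
typing: well-typed — term : P
ordered: ✗, uses contraction: v ×2; unused: y — weakening required
linear: ✗, uses contraction: v ×2; unused: y — weakening required
affine: ✗, uses contraction: v ×2
relevant: ✗, unused: y — weakening required
unrestricted: ✓, typability at P is all that's needed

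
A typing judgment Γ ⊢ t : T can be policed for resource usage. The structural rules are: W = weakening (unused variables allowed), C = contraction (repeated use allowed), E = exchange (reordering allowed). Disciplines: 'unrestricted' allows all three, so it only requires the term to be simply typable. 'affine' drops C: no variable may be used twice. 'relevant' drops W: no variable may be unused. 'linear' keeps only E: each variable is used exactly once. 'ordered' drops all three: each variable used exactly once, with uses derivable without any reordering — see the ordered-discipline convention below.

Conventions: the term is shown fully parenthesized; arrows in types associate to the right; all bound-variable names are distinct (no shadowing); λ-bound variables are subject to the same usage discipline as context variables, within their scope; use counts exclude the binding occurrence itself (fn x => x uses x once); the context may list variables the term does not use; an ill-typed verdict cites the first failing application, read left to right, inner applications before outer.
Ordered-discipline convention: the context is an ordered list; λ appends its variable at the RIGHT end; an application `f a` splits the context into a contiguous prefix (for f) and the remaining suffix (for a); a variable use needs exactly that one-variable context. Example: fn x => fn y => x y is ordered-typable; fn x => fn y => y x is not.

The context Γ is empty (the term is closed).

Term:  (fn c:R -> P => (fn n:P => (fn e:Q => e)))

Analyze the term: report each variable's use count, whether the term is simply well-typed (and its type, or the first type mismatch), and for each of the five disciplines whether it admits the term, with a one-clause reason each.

usage: c [bound]: 0×, n [bound]: 0×, e [bound]: 1×
order of uses: e
typing: ✓ — (R -> P) -> P -> Q -> Q
ordered: ✗, needs weakening: c, n unused
linear: ✗, needs weakening: c, n unused
affine: ✓, at most one use each (c, n, e)
relevant: ✗, needs weakening: c, n unused
unrestricted: ✓, simply typable at (R -> P) -> P -> Q -> Q; W, C, E all held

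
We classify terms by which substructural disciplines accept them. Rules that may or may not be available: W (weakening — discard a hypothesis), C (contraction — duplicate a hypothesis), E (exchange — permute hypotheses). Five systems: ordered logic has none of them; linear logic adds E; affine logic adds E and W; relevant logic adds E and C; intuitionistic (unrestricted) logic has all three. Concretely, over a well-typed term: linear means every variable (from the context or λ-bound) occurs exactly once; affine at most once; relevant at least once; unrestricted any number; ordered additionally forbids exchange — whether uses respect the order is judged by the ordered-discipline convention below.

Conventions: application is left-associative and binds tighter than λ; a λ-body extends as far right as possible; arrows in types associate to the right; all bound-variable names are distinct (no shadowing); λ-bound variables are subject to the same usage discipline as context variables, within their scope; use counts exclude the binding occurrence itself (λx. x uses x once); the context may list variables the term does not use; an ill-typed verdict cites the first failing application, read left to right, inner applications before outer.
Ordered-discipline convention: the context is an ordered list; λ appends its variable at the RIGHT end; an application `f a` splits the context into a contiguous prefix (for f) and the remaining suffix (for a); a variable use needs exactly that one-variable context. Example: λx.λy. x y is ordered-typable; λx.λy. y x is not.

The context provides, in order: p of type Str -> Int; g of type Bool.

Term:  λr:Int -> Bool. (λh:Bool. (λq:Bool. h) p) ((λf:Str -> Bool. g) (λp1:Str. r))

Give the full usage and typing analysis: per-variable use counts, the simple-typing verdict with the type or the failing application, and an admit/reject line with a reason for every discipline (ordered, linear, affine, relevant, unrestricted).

counts: p=1, g=1, r (λ-bound)=1, h (λ-bound)=1, q (λ-bound)=0, f (λ-bound)=0, p1 (λ-bound)=0
left-to-right use order: h, p, g, r
typing: ill-typed: an application expects Bool but receives Str -> Int
ordered: ✗ — a type mismatch blocks all five
linear: ✗ — the type mismatch rejects it
affine: ✗ — not simply typable
relevant: ✗ — fails simple typing
unrestricted: ✗ — a type mismatch blocks all five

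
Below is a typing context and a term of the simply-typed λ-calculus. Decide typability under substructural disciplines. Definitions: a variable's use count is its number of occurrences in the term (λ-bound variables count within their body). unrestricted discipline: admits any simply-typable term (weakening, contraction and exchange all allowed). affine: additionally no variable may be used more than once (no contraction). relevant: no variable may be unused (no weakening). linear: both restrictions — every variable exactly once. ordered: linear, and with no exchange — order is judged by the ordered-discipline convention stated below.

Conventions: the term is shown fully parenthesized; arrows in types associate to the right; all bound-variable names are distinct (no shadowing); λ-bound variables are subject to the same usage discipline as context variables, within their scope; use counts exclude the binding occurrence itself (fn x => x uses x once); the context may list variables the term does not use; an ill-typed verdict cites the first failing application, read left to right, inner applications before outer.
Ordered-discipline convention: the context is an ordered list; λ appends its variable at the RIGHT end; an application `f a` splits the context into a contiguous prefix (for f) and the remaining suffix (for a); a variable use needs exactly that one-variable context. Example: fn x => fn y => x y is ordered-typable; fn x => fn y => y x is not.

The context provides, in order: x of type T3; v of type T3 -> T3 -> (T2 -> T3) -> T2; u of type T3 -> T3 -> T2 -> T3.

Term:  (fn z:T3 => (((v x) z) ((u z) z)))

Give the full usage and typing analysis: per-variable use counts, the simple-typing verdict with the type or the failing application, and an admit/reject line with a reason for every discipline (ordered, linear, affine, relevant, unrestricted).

variable uses: x=1; v=1; u=1; z (bound)=3
uses in reading order: v, x, z, u, z, z
typing: the term checks, with type T3 -> T2
ordered: ✗ — repeated use of z ×3
linear: ✗ — repeated use of z ×3
affine: ✗ — repeated use of z ×3
relevant: ✓ — at least one use each (x, v, u, z)
unrestricted: ✓ — type-checks (T3 -> T2) and nothing is barred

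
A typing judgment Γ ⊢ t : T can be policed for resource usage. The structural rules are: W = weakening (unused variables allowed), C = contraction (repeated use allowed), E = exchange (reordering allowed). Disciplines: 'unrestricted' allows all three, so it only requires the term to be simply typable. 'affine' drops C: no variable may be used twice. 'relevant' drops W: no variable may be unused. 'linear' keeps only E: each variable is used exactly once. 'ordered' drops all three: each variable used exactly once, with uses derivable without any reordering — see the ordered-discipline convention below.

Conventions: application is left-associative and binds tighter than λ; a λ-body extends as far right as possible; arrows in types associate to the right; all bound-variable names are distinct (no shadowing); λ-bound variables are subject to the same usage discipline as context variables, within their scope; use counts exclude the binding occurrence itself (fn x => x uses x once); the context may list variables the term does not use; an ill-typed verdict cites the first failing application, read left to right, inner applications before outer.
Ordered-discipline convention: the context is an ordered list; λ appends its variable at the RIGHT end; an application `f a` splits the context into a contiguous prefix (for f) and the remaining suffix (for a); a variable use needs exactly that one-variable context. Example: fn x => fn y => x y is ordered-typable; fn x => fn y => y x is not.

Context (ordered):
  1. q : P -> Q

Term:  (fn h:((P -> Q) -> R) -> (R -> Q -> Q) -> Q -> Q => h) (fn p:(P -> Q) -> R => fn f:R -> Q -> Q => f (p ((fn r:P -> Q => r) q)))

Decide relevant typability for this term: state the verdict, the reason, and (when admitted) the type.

yes — q, h, p, f, r: all used, weakening unneeded; term : ((P -> Q) -> R) -> (R -> Q -> Q) -> Q -> Q
counts: q ×1, h (λ-bound) ×1, p (λ-bound) ×1, f (λ-bound) ×1, r (λ-bound) ×1
use order (left to right): h, f, p, r, q
typing: ✓ — ((P -> Q) -> R) -> (R -> Q -> Q) -> Q -> Q
all disciplines: ordered ✗, linear ✓, affine ✓, relevant ✓, unrestricted ✓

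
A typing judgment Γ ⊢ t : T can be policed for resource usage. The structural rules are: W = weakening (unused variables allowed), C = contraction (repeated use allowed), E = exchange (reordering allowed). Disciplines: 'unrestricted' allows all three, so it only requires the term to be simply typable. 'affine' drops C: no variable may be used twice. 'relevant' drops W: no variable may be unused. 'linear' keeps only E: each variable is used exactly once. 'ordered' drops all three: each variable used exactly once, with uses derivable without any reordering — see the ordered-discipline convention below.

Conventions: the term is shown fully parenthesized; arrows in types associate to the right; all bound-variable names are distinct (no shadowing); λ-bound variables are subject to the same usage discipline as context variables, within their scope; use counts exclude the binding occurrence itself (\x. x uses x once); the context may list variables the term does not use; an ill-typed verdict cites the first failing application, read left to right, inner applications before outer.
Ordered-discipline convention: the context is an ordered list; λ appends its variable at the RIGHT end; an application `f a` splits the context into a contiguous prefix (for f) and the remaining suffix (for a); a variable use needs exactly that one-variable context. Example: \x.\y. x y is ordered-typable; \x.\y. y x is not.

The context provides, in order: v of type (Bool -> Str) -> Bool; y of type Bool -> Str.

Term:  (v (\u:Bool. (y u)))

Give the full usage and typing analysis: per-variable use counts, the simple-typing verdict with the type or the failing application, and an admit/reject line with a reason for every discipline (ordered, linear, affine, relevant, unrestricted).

usage: v=1; y=1; u (bound)=1
order of uses: v, y, u
typing: the term checks, with type Bool
ordered ✓ (single-use (v, y, u), ordered derivation ok)
linear ✓ (v, y, u: one use apiece)
affine ✓ (none of v, y, u used more than once)
relevant ✓ (none of v, y, u goes unused)
unrestricted ✓ (well-typed at Bool; no restrictions here)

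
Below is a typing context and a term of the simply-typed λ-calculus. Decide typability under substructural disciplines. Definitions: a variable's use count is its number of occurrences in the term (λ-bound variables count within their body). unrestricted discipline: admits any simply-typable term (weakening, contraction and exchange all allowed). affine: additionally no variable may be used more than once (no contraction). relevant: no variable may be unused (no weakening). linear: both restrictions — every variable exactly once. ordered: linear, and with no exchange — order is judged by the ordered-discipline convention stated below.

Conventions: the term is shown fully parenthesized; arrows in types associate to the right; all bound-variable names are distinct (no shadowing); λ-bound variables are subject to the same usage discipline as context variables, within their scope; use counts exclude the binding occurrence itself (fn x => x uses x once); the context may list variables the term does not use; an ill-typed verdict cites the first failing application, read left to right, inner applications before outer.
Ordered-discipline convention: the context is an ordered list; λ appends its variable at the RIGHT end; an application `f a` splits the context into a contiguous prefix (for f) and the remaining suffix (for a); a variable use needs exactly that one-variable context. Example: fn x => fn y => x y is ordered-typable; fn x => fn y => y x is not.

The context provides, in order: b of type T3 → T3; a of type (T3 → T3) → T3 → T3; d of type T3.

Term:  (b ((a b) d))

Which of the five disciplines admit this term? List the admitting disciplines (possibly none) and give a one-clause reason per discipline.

admitted in: relevant, unrestricted
usage: b ×2; a ×1; d ×1
use order (left to right): b, a, b, d
typing: the term checks, with type T3
ordered: ✗ — needs contraction — b ×2
linear: ✗ — needs contraction — b ×2
affine: ✗ — needs contraction — b ×2
relevant: ✓ — at least one use each (b, a, d)
unrestricted: ✓ — type-checks (T3) and nothing is barred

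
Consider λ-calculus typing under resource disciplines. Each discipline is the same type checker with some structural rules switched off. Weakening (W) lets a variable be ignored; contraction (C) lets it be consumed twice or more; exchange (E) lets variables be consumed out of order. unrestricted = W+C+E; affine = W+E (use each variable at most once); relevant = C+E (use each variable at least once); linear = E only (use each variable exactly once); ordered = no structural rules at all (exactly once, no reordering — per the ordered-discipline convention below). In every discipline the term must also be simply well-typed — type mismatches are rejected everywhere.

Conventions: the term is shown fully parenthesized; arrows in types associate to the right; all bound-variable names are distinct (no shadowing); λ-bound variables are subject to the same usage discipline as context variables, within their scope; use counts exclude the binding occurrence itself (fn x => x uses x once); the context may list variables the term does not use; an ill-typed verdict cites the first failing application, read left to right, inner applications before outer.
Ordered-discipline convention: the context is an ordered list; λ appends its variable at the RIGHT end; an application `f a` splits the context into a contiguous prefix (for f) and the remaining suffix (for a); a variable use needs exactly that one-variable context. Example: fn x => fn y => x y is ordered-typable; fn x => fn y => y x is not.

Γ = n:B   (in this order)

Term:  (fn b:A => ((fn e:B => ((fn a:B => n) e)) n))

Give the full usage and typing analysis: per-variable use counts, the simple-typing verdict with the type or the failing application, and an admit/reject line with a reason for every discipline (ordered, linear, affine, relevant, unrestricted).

variable uses: n=2, b (bound)=0, e (bound)=1, a (bound)=0
left-to-right use order: n, e, n
typing: well-typed — term : A -> B
ordered: ✗ — n ×2 used more than once (contraction); unused: b, a — weakening required
linear: ✗ — n ×2 used more than once (contraction); unused: b, a — weakening required
affine: ✗ — n ×2 used more than once (contraction)
relevant: ✗ — unused: b, a — weakening required
unrestricted: ✓ — simply typable at A -> B; W, C, E all held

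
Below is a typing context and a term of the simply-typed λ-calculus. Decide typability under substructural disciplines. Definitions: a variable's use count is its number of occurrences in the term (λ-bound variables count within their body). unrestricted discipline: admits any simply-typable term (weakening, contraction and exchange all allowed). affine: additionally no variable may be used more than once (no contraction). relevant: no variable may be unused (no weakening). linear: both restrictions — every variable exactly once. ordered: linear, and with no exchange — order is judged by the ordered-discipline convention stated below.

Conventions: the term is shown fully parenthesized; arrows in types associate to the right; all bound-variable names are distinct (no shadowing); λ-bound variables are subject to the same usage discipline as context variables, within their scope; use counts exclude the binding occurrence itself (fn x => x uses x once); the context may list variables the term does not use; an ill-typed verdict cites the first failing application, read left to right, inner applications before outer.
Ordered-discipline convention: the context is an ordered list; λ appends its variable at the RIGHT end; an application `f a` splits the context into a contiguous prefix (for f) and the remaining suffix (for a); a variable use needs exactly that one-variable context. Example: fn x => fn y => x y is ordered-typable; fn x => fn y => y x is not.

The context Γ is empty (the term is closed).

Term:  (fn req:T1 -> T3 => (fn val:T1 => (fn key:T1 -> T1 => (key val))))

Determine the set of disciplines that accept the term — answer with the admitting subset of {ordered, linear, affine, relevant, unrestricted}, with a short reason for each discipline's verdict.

admitted by: affine, unrestricted
usage: req (bound): 0×, val (bound): 1×, key (bound): 1×
order of uses: key, val
typing: well-typed at (T1 -> T3) -> T1 -> (T1 -> T1) -> T1
ordered ✗ (unused: req — weakening required)
linear ✗ (unused: req — weakening required)
affine ✓ (at most one use each (req, val, key))
relevant ✗ (unused: req — weakening required)
unrestricted ✓ (type-checks ((T1 -> T3) -> T1 -> (T1 -> T1) -> T1) and nothing is barred)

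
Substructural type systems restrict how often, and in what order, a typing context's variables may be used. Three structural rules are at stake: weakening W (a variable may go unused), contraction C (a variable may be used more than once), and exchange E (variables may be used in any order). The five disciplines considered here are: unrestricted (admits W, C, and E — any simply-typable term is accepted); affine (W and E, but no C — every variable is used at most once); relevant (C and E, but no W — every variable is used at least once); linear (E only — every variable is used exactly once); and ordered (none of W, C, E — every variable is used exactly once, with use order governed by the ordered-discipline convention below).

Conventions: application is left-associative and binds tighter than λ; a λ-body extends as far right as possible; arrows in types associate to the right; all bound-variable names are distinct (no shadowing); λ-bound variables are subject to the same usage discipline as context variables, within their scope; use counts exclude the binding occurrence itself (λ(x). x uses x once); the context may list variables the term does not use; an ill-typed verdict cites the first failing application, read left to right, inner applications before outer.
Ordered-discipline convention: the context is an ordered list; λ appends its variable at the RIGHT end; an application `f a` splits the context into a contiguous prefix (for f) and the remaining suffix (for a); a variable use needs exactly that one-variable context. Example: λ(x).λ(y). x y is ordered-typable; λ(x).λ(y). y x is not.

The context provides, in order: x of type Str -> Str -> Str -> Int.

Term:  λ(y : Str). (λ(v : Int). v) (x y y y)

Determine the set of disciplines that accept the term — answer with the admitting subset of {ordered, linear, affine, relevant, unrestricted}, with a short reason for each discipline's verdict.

admitted by: relevant, unrestricted
counts: x: 1; y [bound]: 3; v [bound]: 1
use order (left to right): v, x, y, y, y
typing: the term checks, with type Str -> Int
ordered: ✗, y ×3 used more than once (contraction)
linear: ✗, y ×3 used more than once (contraction)
affine: ✗, y ×3 used more than once (contraction)
relevant: ✓, at least one use each (x, y, v)
unrestricted: ✓, well-typed at Str -> Int; no restrictions here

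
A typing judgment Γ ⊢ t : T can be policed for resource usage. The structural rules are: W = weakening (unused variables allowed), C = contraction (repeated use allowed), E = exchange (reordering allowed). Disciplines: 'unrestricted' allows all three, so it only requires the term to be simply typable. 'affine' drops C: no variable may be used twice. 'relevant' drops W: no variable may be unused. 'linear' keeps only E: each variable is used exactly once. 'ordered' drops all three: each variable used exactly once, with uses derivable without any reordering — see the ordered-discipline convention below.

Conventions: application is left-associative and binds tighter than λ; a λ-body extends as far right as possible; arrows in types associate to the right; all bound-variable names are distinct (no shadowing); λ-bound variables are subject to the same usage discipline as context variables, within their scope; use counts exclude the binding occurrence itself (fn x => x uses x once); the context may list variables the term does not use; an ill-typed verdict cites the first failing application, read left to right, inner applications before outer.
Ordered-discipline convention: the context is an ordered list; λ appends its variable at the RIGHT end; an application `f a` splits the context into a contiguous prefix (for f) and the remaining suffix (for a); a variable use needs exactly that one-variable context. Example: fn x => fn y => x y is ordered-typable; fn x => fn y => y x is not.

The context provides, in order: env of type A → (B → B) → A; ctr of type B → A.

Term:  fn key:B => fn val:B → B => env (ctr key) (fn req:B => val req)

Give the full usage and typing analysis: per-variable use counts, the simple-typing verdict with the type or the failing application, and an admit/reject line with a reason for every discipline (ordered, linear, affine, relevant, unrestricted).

usage: env ×1, ctr ×1, key (λ-bound) ×1, val (λ-bound) ×1, req (λ-bound) ×1
use order (left to right): env, ctr, key, val, req
typing: well-typed at B → (B → B) → A
ordered: ✓, env, ctr, key, val, req: once each, no exchange needed
linear: ✓, exactly-once usage across env, ctr, key, val, req
affine: ✓, at most one use each (env, ctr, key, val, req)
relevant: ✓, none of env, ctr, key, val, req goes unused
unrestricted: ✓, well-typed at B → (B → B) → A; no restrictions here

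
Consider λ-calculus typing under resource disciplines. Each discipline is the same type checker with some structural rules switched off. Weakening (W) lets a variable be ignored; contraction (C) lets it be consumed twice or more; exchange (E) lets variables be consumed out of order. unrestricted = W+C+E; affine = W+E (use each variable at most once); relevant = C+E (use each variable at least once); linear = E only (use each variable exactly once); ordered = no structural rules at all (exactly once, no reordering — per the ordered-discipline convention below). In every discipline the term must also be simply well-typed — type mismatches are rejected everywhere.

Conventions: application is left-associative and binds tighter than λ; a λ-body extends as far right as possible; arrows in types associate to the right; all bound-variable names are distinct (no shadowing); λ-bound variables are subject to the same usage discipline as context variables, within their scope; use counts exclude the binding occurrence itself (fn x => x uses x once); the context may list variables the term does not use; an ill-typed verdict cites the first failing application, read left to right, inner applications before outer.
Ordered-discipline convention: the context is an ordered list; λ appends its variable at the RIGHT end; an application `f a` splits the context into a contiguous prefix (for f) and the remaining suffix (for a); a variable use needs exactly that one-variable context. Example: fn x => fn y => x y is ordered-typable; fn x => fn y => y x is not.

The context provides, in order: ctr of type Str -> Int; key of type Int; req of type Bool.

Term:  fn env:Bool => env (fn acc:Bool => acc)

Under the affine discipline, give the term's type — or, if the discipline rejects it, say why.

not well-typed under affine — a type mismatch blocks all five
use counts: ctr: 0; key: 0; req: 0; env (λ-bound): 1; acc (λ-bound): 1
left-to-right use order: env, acc
typing: ill-typed: non-function type Bool applied to an argument
across the five disciplines: ordered ✗ · linear ✗ · affine ✗ · relevant ✗ · unrestricted ✗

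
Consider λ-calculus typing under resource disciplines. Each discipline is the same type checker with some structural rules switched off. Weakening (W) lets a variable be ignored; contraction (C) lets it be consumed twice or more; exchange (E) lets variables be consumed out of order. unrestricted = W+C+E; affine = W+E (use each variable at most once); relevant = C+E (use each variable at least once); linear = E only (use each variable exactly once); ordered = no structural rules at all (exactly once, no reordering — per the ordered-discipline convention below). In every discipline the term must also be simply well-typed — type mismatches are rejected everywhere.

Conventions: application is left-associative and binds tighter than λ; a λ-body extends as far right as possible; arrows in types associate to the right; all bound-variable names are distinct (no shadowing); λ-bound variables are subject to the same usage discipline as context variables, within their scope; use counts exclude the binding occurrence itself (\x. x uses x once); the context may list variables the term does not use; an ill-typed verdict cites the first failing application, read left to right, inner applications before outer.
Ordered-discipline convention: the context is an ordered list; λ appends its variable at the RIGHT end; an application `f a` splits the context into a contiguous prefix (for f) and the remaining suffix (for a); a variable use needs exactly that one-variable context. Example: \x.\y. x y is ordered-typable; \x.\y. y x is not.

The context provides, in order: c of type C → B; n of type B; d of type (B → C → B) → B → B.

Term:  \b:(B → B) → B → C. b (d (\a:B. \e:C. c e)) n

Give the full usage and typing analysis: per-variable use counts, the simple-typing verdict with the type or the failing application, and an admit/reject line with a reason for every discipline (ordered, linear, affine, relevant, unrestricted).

counts: c: 1×; n: 1×; d: 1×; b [bound]: 1×; a [bound]: 0×; e [bound]: 1×
left-to-right use order: b, d, c, e, n
typing: ✓ — ((B → B) → B → C) → C
ordered ✗ (a never used (weakening))
linear ✗ (a never used (weakening))
affine ✓ (no duplicate uses among c, n, d, b, a, e)
relevant ✗ (a never used (weakening))
unrestricted ✓ (well-typed at ((B → B) → B → C) → C; no restrictions here)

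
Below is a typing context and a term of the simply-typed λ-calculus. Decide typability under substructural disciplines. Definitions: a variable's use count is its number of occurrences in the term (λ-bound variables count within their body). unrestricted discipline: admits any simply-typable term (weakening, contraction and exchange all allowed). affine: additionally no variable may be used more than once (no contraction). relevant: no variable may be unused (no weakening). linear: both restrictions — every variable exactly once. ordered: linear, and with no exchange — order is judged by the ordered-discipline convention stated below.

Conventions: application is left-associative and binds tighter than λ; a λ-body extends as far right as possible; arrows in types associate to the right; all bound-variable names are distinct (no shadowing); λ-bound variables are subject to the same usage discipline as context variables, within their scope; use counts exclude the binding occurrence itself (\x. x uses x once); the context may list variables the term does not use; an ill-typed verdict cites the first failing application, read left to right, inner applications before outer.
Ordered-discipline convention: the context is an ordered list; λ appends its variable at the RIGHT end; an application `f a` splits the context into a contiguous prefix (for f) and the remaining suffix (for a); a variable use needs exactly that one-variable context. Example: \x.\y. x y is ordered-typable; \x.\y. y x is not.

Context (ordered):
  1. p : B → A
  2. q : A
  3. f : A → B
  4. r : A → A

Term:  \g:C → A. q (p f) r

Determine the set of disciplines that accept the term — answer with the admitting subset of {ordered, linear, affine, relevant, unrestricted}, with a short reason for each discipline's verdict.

accepted by: none
counts: p=1; q=1; f=1; r=1; g (λ-bound)=0
order of uses: q, p, f, r
typing: ill-typed: an argument A → B mismatches the expected B
ordered ✗ (the type mismatch rejects it)
linear ✗ (not simply typable)
affine ✗ (fails simple typing)
relevant ✗ (a type mismatch blocks all five)
unrestricted ✗ (the type mismatch rejects it)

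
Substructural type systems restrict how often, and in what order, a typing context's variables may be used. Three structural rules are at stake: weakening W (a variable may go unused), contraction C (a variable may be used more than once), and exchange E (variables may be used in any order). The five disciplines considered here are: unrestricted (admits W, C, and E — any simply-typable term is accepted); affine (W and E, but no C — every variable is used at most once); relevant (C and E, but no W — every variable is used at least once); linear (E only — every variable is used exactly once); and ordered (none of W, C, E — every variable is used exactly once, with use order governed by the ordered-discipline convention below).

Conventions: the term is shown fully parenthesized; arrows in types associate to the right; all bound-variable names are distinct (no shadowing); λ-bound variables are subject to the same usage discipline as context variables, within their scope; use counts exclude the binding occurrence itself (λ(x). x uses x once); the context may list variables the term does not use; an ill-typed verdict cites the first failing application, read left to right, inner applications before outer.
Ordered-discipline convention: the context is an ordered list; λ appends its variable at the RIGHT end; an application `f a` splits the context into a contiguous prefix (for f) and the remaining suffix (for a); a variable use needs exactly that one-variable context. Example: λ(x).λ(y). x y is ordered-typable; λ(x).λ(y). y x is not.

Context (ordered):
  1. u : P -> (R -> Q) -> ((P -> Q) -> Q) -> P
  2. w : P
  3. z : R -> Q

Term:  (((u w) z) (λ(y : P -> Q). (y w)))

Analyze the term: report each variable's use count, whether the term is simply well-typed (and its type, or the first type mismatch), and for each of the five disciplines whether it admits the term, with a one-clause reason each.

variable uses: u ×1; w ×2; z ×1; y [bound] ×1
order of uses: u, w, z, y, w
typing: ✓ — P
ordered ✗ (needs contraction — w ×2)
linear ✗ (needs contraction — w ×2)
affine ✗ (needs contraction — w ×2)
relevant ✓ (every one of u, w, z, y appears)
unrestricted ✓ (typability at P is all that's needed)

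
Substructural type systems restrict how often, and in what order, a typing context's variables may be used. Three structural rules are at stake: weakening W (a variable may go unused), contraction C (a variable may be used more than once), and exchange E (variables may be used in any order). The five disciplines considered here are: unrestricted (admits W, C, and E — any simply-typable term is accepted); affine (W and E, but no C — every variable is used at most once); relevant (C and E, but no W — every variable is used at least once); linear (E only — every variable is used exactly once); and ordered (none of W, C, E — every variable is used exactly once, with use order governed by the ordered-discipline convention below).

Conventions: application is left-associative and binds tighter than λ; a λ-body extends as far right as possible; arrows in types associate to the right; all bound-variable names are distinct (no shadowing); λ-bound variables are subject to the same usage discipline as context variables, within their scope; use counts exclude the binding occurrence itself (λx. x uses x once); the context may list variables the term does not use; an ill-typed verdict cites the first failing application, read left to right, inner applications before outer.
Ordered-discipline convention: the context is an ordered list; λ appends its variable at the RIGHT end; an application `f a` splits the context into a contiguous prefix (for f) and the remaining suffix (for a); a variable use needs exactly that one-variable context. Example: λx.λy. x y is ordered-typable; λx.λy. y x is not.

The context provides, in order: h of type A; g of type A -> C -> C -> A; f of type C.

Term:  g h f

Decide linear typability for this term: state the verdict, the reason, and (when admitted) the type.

yes — exactly-once usage across h, g, f; term : C -> A
counts: h: 1×; g: 1×; f: 1×
left-to-right use order: g, h, f
typing: well-typed — term : C -> A
summary: ordered ✗, linear ✓, affine ✓, relevant ✓, unrestricted ✓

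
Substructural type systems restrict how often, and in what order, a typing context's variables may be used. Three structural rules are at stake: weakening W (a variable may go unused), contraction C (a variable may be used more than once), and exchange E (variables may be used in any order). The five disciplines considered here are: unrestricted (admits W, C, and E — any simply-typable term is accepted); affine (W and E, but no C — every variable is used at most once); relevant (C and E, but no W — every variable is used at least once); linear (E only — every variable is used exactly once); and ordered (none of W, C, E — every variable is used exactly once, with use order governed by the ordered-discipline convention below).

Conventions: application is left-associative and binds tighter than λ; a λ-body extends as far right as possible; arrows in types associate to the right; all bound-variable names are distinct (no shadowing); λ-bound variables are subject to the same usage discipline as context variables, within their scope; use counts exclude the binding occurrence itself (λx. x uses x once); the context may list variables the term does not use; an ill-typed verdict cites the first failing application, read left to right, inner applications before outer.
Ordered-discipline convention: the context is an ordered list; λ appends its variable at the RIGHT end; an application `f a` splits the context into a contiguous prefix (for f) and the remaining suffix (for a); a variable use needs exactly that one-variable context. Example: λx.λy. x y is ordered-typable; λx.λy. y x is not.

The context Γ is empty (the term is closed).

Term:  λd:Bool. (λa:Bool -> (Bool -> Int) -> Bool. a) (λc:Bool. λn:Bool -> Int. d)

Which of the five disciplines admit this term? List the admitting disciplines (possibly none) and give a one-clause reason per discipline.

admitted by: affine, unrestricted
usage: d (λ-bound) ×1, a (λ-bound) ×1, c (λ-bound) ×0, n (λ-bound) ×0
order of uses: a, d
typing: well-typed — term : Bool -> Bool -> (Bool -> Int) -> Bool
ordered: ✗, c, n never used (weakening)
linear: ✗, c, n never used (weakening)
affine: ✓, d, a, c, n: no repeats, contraction unneeded
relevant: ✗, c, n never used (weakening)
unrestricted: ✓, well-typed at Bool -> Bool -> (Bool -> Int) -> Bool; no restrictions here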